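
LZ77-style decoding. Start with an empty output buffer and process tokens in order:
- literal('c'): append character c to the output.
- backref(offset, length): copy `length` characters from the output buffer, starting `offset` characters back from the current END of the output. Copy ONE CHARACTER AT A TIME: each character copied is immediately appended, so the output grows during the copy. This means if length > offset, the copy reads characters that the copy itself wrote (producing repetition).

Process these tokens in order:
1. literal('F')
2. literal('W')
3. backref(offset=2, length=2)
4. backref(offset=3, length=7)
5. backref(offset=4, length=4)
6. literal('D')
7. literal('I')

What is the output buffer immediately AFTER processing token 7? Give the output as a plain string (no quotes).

Answer: FWFWWFWWFWWWFWWDI

Derivation:
Token 1: literal('F'). Output: "F"
Token 2: literal('W'). Output: "FW"
Token 3: backref(off=2, len=2). Copied 'FW' from pos 0. Output: "FWFW"
Token 4: backref(off=3, len=7) (overlapping!). Copied 'WFWWFWW' from pos 1. Output: "FWFWWFWWFWW"
Token 5: backref(off=4, len=4). Copied 'WFWW' from pos 7. Output: "FWFWWFWWFWWWFWW"
Token 6: literal('D'). Output: "FWFWWFWWFWWWFWWD"
Token 7: literal('I'). Output: "FWFWWFWWFWWWFWWDI"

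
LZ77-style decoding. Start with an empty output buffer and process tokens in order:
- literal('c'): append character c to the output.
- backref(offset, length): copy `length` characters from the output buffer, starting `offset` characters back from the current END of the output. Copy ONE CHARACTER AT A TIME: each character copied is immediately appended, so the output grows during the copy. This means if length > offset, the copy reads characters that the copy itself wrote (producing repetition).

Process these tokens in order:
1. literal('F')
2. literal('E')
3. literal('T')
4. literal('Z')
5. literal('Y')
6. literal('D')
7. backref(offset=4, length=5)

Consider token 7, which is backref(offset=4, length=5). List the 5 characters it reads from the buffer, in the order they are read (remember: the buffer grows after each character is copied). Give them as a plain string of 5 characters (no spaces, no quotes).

Token 1: literal('F'). Output: "F"
Token 2: literal('E'). Output: "FE"
Token 3: literal('T'). Output: "FET"
Token 4: literal('Z'). Output: "FETZ"
Token 5: literal('Y'). Output: "FETZY"
Token 6: literal('D'). Output: "FETZYD"
Token 7: backref(off=4, len=5). Buffer before: "FETZYD" (len 6)
  byte 1: read out[2]='T', append. Buffer now: "FETZYDT"
  byte 2: read out[3]='Z', append. Buffer now: "FETZYDTZ"
  byte 3: read out[4]='Y', append. Buffer now: "FETZYDTZY"
  byte 4: read out[5]='D', append. Buffer now: "FETZYDTZYD"
  byte 5: read out[6]='T', append. Buffer now: "FETZYDTZYDT"

Answer: TZYDT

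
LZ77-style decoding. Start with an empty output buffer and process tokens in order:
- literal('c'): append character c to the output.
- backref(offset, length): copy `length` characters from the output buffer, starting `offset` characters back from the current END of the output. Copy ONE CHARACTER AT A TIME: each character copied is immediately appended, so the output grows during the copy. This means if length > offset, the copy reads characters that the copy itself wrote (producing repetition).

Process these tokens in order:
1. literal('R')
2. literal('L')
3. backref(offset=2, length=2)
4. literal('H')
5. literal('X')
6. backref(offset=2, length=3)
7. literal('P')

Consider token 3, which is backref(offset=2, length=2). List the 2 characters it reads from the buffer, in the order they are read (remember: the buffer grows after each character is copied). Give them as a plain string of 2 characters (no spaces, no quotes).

Token 1: literal('R'). Output: "R"
Token 2: literal('L'). Output: "RL"
Token 3: backref(off=2, len=2). Buffer before: "RL" (len 2)
  byte 1: read out[0]='R', append. Buffer now: "RLR"
  byte 2: read out[1]='L', append. Buffer now: "RLRL"

Answer: RL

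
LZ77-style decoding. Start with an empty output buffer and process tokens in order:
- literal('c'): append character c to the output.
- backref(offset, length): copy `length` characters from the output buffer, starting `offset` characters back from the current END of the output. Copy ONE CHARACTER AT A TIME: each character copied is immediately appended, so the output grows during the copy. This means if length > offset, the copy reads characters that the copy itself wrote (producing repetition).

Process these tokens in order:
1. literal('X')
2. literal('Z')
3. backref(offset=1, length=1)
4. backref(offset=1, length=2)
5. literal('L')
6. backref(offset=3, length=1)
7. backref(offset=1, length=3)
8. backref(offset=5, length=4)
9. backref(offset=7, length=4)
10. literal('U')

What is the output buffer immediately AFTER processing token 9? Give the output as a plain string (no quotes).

Token 1: literal('X'). Output: "X"
Token 2: literal('Z'). Output: "XZ"
Token 3: backref(off=1, len=1). Copied 'Z' from pos 1. Output: "XZZ"
Token 4: backref(off=1, len=2) (overlapping!). Copied 'ZZ' from pos 2. Output: "XZZZZ"
Token 5: literal('L'). Output: "XZZZZL"
Token 6: backref(off=3, len=1). Copied 'Z' from pos 3. Output: "XZZZZLZ"
Token 7: backref(off=1, len=3) (overlapping!). Copied 'ZZZ' from pos 6. Output: "XZZZZLZZZZ"
Token 8: backref(off=5, len=4). Copied 'LZZZ' from pos 5. Output: "XZZZZLZZZZLZZZ"
Token 9: backref(off=7, len=4). Copied 'ZZZL' from pos 7. Output: "XZZZZLZZZZLZZZZZZL"

Answer: XZZZZLZZZZLZZZZZZL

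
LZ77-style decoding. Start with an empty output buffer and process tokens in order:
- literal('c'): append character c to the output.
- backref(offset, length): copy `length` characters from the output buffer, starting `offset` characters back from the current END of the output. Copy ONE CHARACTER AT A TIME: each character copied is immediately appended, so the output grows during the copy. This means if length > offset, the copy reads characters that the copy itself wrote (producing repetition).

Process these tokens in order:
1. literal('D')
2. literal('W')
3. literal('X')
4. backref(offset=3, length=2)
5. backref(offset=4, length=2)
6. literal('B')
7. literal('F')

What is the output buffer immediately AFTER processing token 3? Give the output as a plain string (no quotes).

Answer: DWX

Derivation:
Token 1: literal('D'). Output: "D"
Token 2: literal('W'). Output: "DW"
Token 3: literal('X'). Output: "DWX"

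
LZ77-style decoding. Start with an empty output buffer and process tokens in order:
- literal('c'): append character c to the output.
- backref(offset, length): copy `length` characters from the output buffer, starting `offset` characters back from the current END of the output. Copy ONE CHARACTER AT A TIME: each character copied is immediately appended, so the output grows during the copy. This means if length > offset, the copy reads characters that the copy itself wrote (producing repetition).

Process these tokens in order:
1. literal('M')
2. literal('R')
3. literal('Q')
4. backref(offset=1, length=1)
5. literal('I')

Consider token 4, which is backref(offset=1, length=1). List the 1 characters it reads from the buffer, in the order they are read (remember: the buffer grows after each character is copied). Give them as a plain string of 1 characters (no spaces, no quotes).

Answer: Q

Derivation:
Token 1: literal('M'). Output: "M"
Token 2: literal('R'). Output: "MR"
Token 3: literal('Q'). Output: "MRQ"
Token 4: backref(off=1, len=1). Buffer before: "MRQ" (len 3)
  byte 1: read out[2]='Q', append. Buffer now: "MRQQ"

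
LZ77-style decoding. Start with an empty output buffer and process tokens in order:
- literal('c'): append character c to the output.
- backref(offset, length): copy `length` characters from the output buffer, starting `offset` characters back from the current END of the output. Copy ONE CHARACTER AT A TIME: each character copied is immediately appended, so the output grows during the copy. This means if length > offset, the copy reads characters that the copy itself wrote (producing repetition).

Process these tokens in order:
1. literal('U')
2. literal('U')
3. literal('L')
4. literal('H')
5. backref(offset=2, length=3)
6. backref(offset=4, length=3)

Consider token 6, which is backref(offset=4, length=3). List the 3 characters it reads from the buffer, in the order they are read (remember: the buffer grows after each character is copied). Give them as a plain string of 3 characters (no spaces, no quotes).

Answer: HLH

Derivation:
Token 1: literal('U'). Output: "U"
Token 2: literal('U'). Output: "UU"
Token 3: literal('L'). Output: "UUL"
Token 4: literal('H'). Output: "UULH"
Token 5: backref(off=2, len=3) (overlapping!). Copied 'LHL' from pos 2. Output: "UULHLHL"
Token 6: backref(off=4, len=3). Buffer before: "UULHLHL" (len 7)
  byte 1: read out[3]='H', append. Buffer now: "UULHLHLH"
  byte 2: read out[4]='L', append. Buffer now: "UULHLHLHL"
  byte 3: read out[5]='H', append. Buffer now: "UULHLHLHLH"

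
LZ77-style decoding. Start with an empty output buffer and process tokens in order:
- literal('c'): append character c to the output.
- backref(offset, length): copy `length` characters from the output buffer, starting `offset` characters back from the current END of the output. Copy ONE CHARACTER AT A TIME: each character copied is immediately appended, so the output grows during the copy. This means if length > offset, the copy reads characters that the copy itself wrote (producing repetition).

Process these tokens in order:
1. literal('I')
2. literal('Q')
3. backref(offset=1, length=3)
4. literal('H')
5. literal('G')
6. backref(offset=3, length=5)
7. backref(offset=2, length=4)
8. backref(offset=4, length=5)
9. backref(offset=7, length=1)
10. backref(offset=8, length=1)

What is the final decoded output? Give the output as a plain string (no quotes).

Token 1: literal('I'). Output: "I"
Token 2: literal('Q'). Output: "IQ"
Token 3: backref(off=1, len=3) (overlapping!). Copied 'QQQ' from pos 1. Output: "IQQQQ"
Token 4: literal('H'). Output: "IQQQQH"
Token 5: literal('G'). Output: "IQQQQHG"
Token 6: backref(off=3, len=5) (overlapping!). Copied 'QHGQH' from pos 4. Output: "IQQQQHGQHGQH"
Token 7: backref(off=2, len=4) (overlapping!). Copied 'QHQH' from pos 10. Output: "IQQQQHGQHGQHQHQH"
Token 8: backref(off=4, len=5) (overlapping!). Copied 'QHQHQ' from pos 12. Output: "IQQQQHGQHGQHQHQHQHQHQ"
Token 9: backref(off=7, len=1). Copied 'Q' from pos 14. Output: "IQQQQHGQHGQHQHQHQHQHQQ"
Token 10: backref(off=8, len=1). Copied 'Q' from pos 14. Output: "IQQQQHGQHGQHQHQHQHQHQQQ"

Answer: IQQQQHGQHGQHQHQHQHQHQQQ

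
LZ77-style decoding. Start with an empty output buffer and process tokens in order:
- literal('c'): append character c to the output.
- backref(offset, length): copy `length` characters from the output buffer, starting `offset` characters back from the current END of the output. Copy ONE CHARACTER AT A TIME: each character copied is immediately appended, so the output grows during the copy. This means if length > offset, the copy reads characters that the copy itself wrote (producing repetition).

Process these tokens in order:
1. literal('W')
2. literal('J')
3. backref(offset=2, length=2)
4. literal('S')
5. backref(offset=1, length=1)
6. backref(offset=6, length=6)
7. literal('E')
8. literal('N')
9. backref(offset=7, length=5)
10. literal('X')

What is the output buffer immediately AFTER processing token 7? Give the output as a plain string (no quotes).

Token 1: literal('W'). Output: "W"
Token 2: literal('J'). Output: "WJ"
Token 3: backref(off=2, len=2). Copied 'WJ' from pos 0. Output: "WJWJ"
Token 4: literal('S'). Output: "WJWJS"
Token 5: backref(off=1, len=1). Copied 'S' from pos 4. Output: "WJWJSS"
Token 6: backref(off=6, len=6). Copied 'WJWJSS' from pos 0. Output: "WJWJSSWJWJSS"
Token 7: literal('E'). Output: "WJWJSSWJWJSSE"

Answer: WJWJSSWJWJSSE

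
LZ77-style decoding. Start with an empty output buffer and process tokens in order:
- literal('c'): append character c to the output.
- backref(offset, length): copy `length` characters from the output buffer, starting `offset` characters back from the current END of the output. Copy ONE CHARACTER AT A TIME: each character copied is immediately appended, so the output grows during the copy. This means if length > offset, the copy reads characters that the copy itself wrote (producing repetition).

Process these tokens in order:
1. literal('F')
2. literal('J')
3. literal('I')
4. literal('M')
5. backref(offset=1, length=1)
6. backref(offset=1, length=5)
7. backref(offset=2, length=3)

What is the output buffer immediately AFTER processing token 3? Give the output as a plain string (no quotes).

Answer: FJI

Derivation:
Token 1: literal('F'). Output: "F"
Token 2: literal('J'). Output: "FJ"
Token 3: literal('I'). Output: "FJI"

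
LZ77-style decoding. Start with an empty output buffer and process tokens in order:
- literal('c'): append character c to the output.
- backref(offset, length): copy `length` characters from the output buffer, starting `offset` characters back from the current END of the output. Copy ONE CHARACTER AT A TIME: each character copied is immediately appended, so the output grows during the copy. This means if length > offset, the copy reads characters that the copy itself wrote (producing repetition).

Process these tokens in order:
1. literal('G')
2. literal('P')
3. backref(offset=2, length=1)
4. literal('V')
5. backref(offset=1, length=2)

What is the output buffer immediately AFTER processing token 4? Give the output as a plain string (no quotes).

Token 1: literal('G'). Output: "G"
Token 2: literal('P'). Output: "GP"
Token 3: backref(off=2, len=1). Copied 'G' from pos 0. Output: "GPG"
Token 4: literal('V'). Output: "GPGV"

Answer: GPGV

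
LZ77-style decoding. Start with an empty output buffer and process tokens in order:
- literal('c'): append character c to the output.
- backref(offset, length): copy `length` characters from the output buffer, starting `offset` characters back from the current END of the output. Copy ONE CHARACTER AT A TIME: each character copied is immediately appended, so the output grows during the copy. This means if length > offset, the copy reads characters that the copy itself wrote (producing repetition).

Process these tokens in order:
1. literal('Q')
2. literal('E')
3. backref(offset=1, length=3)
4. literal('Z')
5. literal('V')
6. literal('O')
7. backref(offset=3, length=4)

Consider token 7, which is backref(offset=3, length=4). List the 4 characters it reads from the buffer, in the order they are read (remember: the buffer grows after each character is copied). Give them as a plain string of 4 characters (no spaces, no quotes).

Token 1: literal('Q'). Output: "Q"
Token 2: literal('E'). Output: "QE"
Token 3: backref(off=1, len=3) (overlapping!). Copied 'EEE' from pos 1. Output: "QEEEE"
Token 4: literal('Z'). Output: "QEEEEZ"
Token 5: literal('V'). Output: "QEEEEZV"
Token 6: literal('O'). Output: "QEEEEZVO"
Token 7: backref(off=3, len=4). Buffer before: "QEEEEZVO" (len 8)
  byte 1: read out[5]='Z', append. Buffer now: "QEEEEZVOZ"
  byte 2: read out[6]='V', append. Buffer now: "QEEEEZVOZV"
  byte 3: read out[7]='O', append. Buffer now: "QEEEEZVOZVO"
  byte 4: read out[8]='Z', append. Buffer now: "QEEEEZVOZVOZ"

Answer: ZVOZ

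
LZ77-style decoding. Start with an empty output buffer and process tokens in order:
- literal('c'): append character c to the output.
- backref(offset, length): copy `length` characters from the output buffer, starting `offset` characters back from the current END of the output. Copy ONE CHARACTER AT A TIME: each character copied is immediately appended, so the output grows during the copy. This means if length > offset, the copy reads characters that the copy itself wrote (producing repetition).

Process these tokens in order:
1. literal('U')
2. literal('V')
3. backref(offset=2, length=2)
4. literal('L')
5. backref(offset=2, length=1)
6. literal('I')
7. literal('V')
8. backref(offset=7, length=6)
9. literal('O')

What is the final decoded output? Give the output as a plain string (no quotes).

Token 1: literal('U'). Output: "U"
Token 2: literal('V'). Output: "UV"
Token 3: backref(off=2, len=2). Copied 'UV' from pos 0. Output: "UVUV"
Token 4: literal('L'). Output: "UVUVL"
Token 5: backref(off=2, len=1). Copied 'V' from pos 3. Output: "UVUVLV"
Token 6: literal('I'). Output: "UVUVLVI"
Token 7: literal('V'). Output: "UVUVLVIV"
Token 8: backref(off=7, len=6). Copied 'VUVLVI' from pos 1. Output: "UVUVLVIVVUVLVI"
Token 9: literal('O'). Output: "UVUVLVIVVUVLVIO"

Answer: UVUVLVIVVUVLVIO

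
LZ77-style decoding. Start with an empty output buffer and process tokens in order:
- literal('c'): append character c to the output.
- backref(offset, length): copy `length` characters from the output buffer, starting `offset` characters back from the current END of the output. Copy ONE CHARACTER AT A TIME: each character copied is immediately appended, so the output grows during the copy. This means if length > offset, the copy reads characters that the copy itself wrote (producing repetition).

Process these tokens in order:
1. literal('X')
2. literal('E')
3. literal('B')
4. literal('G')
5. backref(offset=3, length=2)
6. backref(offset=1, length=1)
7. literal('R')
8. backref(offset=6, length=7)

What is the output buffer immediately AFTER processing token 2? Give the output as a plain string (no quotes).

Token 1: literal('X'). Output: "X"
Token 2: literal('E'). Output: "XE"

Answer: XE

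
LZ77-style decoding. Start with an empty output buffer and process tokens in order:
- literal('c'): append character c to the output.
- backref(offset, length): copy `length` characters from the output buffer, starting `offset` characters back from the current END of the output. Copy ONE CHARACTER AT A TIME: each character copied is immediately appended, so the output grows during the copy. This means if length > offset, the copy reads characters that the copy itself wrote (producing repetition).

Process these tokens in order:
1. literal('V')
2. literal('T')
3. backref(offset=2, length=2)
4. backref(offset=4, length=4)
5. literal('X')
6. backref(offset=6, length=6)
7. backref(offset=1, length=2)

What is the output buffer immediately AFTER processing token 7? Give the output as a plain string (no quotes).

Token 1: literal('V'). Output: "V"
Token 2: literal('T'). Output: "VT"
Token 3: backref(off=2, len=2). Copied 'VT' from pos 0. Output: "VTVT"
Token 4: backref(off=4, len=4). Copied 'VTVT' from pos 0. Output: "VTVTVTVT"
Token 5: literal('X'). Output: "VTVTVTVTX"
Token 6: backref(off=6, len=6). Copied 'TVTVTX' from pos 3. Output: "VTVTVTVTXTVTVTX"
Token 7: backref(off=1, len=2) (overlapping!). Copied 'XX' from pos 14. Output: "VTVTVTVTXTVTVTXXX"

Answer: VTVTVTVTXTVTVTXXX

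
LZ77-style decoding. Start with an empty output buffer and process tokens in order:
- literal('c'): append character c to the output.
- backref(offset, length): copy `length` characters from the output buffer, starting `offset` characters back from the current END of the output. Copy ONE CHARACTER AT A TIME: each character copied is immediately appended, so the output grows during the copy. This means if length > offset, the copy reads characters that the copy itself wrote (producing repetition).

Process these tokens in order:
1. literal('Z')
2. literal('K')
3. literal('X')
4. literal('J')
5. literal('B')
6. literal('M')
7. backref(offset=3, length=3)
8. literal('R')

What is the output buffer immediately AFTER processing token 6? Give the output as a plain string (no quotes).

Token 1: literal('Z'). Output: "Z"
Token 2: literal('K'). Output: "ZK"
Token 3: literal('X'). Output: "ZKX"
Token 4: literal('J'). Output: "ZKXJ"
Token 5: literal('B'). Output: "ZKXJB"
Token 6: literal('M'). Output: "ZKXJBM"

Answer: ZKXJBM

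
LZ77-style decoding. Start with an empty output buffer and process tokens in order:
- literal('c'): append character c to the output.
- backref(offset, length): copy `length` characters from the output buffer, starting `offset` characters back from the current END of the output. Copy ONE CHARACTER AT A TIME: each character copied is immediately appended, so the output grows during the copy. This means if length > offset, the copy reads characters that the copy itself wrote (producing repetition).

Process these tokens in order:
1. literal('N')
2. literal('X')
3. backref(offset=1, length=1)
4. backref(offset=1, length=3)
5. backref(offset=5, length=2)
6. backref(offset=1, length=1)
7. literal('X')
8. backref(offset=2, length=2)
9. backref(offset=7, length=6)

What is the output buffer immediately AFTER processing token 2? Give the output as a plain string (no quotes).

Answer: NX

Derivation:
Token 1: literal('N'). Output: "N"
Token 2: literal('X'). Output: "NX"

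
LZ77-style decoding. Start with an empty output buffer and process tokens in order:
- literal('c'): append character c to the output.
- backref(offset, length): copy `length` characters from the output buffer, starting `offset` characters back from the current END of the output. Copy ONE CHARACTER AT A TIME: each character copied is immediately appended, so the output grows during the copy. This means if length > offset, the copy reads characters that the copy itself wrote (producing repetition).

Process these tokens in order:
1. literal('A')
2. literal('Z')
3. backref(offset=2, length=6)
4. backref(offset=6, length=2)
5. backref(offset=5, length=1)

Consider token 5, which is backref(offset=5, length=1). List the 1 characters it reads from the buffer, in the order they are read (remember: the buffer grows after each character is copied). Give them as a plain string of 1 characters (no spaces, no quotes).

Answer: Z

Derivation:
Token 1: literal('A'). Output: "A"
Token 2: literal('Z'). Output: "AZ"
Token 3: backref(off=2, len=6) (overlapping!). Copied 'AZAZAZ' from pos 0. Output: "AZAZAZAZ"
Token 4: backref(off=6, len=2). Copied 'AZ' from pos 2. Output: "AZAZAZAZAZ"
Token 5: backref(off=5, len=1). Buffer before: "AZAZAZAZAZ" (len 10)
  byte 1: read out[5]='Z', append. Buffer now: "AZAZAZAZAZZ"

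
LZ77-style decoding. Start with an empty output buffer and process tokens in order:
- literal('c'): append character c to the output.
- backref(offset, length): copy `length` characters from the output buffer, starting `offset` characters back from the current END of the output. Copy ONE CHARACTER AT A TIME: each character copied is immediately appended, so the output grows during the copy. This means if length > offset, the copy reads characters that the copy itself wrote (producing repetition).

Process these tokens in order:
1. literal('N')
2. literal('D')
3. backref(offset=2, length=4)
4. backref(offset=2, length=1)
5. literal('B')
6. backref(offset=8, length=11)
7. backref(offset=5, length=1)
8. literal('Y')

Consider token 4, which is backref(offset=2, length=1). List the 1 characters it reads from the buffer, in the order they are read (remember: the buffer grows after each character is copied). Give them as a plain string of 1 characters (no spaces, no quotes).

Answer: N

Derivation:
Token 1: literal('N'). Output: "N"
Token 2: literal('D'). Output: "ND"
Token 3: backref(off=2, len=4) (overlapping!). Copied 'NDND' from pos 0. Output: "NDNDND"
Token 4: backref(off=2, len=1). Buffer before: "NDNDND" (len 6)
  byte 1: read out[4]='N', append. Buffer now: "NDNDNDN"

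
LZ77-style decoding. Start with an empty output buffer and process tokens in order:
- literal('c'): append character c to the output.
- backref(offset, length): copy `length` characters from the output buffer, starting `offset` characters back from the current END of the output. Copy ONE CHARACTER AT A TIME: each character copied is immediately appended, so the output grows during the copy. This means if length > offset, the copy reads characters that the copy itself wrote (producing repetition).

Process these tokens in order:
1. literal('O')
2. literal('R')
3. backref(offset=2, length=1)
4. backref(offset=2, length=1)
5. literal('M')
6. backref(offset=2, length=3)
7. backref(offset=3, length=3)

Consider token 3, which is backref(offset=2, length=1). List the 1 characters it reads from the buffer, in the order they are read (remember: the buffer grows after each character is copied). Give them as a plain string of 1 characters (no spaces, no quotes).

Answer: O

Derivation:
Token 1: literal('O'). Output: "O"
Token 2: literal('R'). Output: "OR"
Token 3: backref(off=2, len=1). Buffer before: "OR" (len 2)
  byte 1: read out[0]='O', append. Buffer now: "ORO"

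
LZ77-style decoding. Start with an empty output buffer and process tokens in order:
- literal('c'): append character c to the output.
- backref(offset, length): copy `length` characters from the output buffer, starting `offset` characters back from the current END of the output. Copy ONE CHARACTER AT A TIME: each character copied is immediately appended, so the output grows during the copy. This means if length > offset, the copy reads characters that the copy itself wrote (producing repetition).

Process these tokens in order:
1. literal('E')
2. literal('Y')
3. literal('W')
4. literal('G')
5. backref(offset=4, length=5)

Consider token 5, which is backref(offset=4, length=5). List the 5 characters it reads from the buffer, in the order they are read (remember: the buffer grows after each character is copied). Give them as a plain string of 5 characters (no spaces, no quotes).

Answer: EYWGE

Derivation:
Token 1: literal('E'). Output: "E"
Token 2: literal('Y'). Output: "EY"
Token 3: literal('W'). Output: "EYW"
Token 4: literal('G'). Output: "EYWG"
Token 5: backref(off=4, len=5). Buffer before: "EYWG" (len 4)
  byte 1: read out[0]='E', append. Buffer now: "EYWGE"
  byte 2: read out[1]='Y', append. Buffer now: "EYWGEY"
  byte 3: read out[2]='W', append. Buffer now: "EYWGEYW"
  byte 4: read out[3]='G', append. Buffer now: "EYWGEYWG"
  byte 5: read out[4]='E', append. Buffer now: "EYWGEYWGE"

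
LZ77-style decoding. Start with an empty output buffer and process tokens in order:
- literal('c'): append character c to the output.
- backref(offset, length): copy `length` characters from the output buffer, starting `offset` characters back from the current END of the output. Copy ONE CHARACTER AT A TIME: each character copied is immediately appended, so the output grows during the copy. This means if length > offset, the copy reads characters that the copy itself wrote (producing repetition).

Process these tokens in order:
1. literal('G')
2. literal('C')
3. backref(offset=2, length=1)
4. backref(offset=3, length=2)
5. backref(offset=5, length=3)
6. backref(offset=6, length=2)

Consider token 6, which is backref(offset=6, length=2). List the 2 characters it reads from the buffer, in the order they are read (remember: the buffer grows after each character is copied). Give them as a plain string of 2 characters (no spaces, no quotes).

Answer: GG

Derivation:
Token 1: literal('G'). Output: "G"
Token 2: literal('C'). Output: "GC"
Token 3: backref(off=2, len=1). Copied 'G' from pos 0. Output: "GCG"
Token 4: backref(off=3, len=2). Copied 'GC' from pos 0. Output: "GCGGC"
Token 5: backref(off=5, len=3). Copied 'GCG' from pos 0. Output: "GCGGCGCG"
Token 6: backref(off=6, len=2). Buffer before: "GCGGCGCG" (len 8)
  byte 1: read out[2]='G', append. Buffer now: "GCGGCGCGG"
  byte 2: read out[3]='G', append. Buffer now: "GCGGCGCGGG"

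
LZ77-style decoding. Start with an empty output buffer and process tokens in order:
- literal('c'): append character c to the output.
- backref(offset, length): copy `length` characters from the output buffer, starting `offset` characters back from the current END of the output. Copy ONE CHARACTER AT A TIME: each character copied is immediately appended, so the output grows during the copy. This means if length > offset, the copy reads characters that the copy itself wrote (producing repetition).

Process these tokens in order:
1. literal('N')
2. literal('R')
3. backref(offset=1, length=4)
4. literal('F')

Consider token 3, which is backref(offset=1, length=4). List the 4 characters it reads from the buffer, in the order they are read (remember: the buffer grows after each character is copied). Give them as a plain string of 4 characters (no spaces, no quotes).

Answer: RRRR

Derivation:
Token 1: literal('N'). Output: "N"
Token 2: literal('R'). Output: "NR"
Token 3: backref(off=1, len=4). Buffer before: "NR" (len 2)
  byte 1: read out[1]='R', append. Buffer now: "NRR"
  byte 2: read out[2]='R', append. Buffer now: "NRRR"
  byte 3: read out[3]='R', append. Buffer now: "NRRRR"
  byte 4: read out[4]='R', append. Buffer now: "NRRRRR"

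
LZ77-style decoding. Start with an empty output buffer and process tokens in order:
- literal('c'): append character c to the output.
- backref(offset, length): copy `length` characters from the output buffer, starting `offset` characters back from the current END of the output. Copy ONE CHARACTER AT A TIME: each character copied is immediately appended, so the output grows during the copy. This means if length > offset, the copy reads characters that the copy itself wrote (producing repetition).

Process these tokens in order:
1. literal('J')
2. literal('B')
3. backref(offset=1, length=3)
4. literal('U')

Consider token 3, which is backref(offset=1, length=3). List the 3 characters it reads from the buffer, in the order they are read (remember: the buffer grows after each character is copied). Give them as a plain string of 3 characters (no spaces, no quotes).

Token 1: literal('J'). Output: "J"
Token 2: literal('B'). Output: "JB"
Token 3: backref(off=1, len=3). Buffer before: "JB" (len 2)
  byte 1: read out[1]='B', append. Buffer now: "JBB"
  byte 2: read out[2]='B', append. Buffer now: "JBBB"
  byte 3: read out[3]='B', append. Buffer now: "JBBBB"

Answer: BBB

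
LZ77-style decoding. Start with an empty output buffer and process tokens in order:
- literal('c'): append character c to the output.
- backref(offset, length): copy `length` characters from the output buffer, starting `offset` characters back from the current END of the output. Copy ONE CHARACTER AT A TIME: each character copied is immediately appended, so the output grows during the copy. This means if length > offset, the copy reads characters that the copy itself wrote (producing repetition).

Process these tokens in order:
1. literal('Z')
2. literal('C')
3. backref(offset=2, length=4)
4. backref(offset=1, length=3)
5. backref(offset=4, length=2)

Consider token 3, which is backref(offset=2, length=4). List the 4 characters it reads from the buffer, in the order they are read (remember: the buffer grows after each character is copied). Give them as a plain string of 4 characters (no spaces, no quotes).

Token 1: literal('Z'). Output: "Z"
Token 2: literal('C'). Output: "ZC"
Token 3: backref(off=2, len=4). Buffer before: "ZC" (len 2)
  byte 1: read out[0]='Z', append. Buffer now: "ZCZ"
  byte 2: read out[1]='C', append. Buffer now: "ZCZC"
  byte 3: read out[2]='Z', append. Buffer now: "ZCZCZ"
  byte 4: read out[3]='C', append. Buffer now: "ZCZCZC"

Answer: ZCZC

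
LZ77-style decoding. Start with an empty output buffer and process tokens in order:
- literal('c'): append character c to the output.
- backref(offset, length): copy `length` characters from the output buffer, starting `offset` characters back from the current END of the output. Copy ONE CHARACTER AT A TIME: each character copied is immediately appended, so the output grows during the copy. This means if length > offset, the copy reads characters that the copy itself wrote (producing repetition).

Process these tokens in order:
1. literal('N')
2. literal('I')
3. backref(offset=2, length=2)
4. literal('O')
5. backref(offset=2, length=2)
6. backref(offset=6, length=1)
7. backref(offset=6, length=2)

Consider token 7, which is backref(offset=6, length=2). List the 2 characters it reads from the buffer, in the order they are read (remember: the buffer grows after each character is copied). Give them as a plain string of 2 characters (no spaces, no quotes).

Answer: NI

Derivation:
Token 1: literal('N'). Output: "N"
Token 2: literal('I'). Output: "NI"
Token 3: backref(off=2, len=2). Copied 'NI' from pos 0. Output: "NINI"
Token 4: literal('O'). Output: "NINIO"
Token 5: backref(off=2, len=2). Copied 'IO' from pos 3. Output: "NINIOIO"
Token 6: backref(off=6, len=1). Copied 'I' from pos 1. Output: "NINIOIOI"
Token 7: backref(off=6, len=2). Buffer before: "NINIOIOI" (len 8)
  byte 1: read out[2]='N', append. Buffer now: "NINIOIOIN"
  byte 2: read out[3]='I', append. Buffer now: "NINIOIOINI"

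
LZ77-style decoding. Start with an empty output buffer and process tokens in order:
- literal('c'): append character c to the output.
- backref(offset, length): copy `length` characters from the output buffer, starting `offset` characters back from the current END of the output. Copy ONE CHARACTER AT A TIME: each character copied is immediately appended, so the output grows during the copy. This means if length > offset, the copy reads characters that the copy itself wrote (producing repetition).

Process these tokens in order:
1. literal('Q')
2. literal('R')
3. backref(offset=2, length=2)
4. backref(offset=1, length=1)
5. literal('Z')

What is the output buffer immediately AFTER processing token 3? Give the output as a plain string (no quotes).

Token 1: literal('Q'). Output: "Q"
Token 2: literal('R'). Output: "QR"
Token 3: backref(off=2, len=2). Copied 'QR' from pos 0. Output: "QRQR"

Answer: QRQR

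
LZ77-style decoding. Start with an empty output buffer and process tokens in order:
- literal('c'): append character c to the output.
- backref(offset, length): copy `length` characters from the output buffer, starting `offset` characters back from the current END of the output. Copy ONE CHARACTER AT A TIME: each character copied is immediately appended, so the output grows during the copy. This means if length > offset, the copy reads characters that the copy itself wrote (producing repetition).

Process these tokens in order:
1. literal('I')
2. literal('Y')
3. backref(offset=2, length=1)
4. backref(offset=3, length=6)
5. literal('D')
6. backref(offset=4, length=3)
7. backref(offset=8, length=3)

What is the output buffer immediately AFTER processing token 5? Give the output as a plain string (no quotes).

Token 1: literal('I'). Output: "I"
Token 2: literal('Y'). Output: "IY"
Token 3: backref(off=2, len=1). Copied 'I' from pos 0. Output: "IYI"
Token 4: backref(off=3, len=6) (overlapping!). Copied 'IYIIYI' from pos 0. Output: "IYIIYIIYI"
Token 5: literal('D'). Output: "IYIIYIIYID"

Answer: IYIIYIIYID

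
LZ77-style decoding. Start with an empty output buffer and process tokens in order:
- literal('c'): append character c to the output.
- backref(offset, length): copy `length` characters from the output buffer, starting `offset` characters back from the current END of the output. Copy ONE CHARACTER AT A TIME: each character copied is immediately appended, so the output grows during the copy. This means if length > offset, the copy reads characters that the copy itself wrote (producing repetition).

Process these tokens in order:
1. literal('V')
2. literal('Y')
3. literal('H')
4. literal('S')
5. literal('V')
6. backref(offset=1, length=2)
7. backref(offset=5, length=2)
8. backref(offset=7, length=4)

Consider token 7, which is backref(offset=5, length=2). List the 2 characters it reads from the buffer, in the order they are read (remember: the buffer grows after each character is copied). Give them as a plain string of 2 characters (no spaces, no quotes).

Token 1: literal('V'). Output: "V"
Token 2: literal('Y'). Output: "VY"
Token 3: literal('H'). Output: "VYH"
Token 4: literal('S'). Output: "VYHS"
Token 5: literal('V'). Output: "VYHSV"
Token 6: backref(off=1, len=2) (overlapping!). Copied 'VV' from pos 4. Output: "VYHSVVV"
Token 7: backref(off=5, len=2). Buffer before: "VYHSVVV" (len 7)
  byte 1: read out[2]='H', append. Buffer now: "VYHSVVVH"
  byte 2: read out[3]='S', append. Buffer now: "VYHSVVVHS"

Answer: HS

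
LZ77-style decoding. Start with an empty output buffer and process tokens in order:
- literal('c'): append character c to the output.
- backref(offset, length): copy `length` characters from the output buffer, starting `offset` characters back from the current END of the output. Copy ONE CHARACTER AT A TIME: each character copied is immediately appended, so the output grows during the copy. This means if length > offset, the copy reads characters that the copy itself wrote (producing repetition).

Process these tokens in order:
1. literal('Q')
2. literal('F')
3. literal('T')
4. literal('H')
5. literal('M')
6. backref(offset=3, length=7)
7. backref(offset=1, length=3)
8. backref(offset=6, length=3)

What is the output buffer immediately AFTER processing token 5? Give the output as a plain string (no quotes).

Answer: QFTHM

Derivation:
Token 1: literal('Q'). Output: "Q"
Token 2: literal('F'). Output: "QF"
Token 3: literal('T'). Output: "QFT"
Token 4: literal('H'). Output: "QFTH"
Token 5: literal('M'). Output: "QFTHM"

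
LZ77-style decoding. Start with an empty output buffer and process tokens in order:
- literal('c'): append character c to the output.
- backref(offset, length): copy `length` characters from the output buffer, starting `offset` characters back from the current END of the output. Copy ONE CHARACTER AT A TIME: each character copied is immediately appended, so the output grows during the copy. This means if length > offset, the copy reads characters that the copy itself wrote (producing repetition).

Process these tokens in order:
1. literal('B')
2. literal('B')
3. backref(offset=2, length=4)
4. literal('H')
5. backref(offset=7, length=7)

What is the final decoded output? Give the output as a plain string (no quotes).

Answer: BBBBBBHBBBBBBH

Derivation:
Token 1: literal('B'). Output: "B"
Token 2: literal('B'). Output: "BB"
Token 3: backref(off=2, len=4) (overlapping!). Copied 'BBBB' from pos 0. Output: "BBBBBB"
Token 4: literal('H'). Output: "BBBBBBH"
Token 5: backref(off=7, len=7). Copied 'BBBBBBH' from pos 0. Output: "BBBBBBHBBBBBBH"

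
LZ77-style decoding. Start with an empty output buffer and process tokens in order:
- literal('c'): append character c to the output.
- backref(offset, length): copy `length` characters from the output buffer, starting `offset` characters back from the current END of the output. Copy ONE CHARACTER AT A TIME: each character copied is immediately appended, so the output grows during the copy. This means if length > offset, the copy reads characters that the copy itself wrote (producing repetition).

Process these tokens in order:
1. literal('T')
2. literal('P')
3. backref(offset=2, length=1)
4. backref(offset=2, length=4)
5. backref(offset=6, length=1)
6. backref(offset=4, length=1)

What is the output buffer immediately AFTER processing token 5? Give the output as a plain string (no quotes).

Token 1: literal('T'). Output: "T"
Token 2: literal('P'). Output: "TP"
Token 3: backref(off=2, len=1). Copied 'T' from pos 0. Output: "TPT"
Token 4: backref(off=2, len=4) (overlapping!). Copied 'PTPT' from pos 1. Output: "TPTPTPT"
Token 5: backref(off=6, len=1). Copied 'P' from pos 1. Output: "TPTPTPTP"

Answer: TPTPTPTP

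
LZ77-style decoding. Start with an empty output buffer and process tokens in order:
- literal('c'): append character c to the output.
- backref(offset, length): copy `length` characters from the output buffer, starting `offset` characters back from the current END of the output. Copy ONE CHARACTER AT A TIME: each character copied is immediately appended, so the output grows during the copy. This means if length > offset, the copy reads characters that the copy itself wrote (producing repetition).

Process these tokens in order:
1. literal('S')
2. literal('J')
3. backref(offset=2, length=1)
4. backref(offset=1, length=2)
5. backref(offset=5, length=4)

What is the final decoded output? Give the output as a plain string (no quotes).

Token 1: literal('S'). Output: "S"
Token 2: literal('J'). Output: "SJ"
Token 3: backref(off=2, len=1). Copied 'S' from pos 0. Output: "SJS"
Token 4: backref(off=1, len=2) (overlapping!). Copied 'SS' from pos 2. Output: "SJSSS"
Token 5: backref(off=5, len=4). Copied 'SJSS' from pos 0. Output: "SJSSSSJSS"

Answer: SJSSSSJSS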